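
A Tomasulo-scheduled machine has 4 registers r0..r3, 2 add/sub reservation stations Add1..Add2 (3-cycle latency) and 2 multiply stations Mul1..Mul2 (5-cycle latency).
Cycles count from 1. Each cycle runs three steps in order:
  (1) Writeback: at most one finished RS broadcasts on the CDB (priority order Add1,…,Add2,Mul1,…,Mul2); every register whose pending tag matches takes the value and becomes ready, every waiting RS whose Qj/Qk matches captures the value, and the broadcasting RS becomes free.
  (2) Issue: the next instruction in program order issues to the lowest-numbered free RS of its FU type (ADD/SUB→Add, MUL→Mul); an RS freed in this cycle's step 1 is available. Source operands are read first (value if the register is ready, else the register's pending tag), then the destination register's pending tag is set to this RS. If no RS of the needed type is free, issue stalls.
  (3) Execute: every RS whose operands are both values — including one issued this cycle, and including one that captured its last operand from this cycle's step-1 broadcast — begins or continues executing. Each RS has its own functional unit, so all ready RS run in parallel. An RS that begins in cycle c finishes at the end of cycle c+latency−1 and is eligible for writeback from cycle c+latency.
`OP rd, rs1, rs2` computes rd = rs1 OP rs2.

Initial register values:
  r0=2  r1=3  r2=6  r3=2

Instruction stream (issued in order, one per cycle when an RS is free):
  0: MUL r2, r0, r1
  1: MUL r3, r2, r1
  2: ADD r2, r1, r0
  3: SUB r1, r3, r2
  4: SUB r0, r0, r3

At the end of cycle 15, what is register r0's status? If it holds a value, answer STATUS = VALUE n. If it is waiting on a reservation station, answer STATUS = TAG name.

c1: issue MUL r2<-Mul1 | r0:2,r1:3,r2:Mul1,r3:2
c2: issue MUL r3<-Mul2 | r0:2,r1:3,r2:Mul1,r3:Mul2
c3: issue ADD r2<-Add1 | r0:2,r1:3,r2:Add1,r3:Mul2
c4: issue SUB r1<-Add2 | r0:2,r1:Add2,r2:Add1,r3:Mul2
c5: stall | r0:2,r1:Add2,r2:Add1,r3:Mul2
c6: CDB Add1=5; issue SUB r0<-Add1 | r0:Add1,r1:Add2,r2:5,r3:Mul2
c7: CDB Mul1=6 | r0:Add1,r1:Add2,r2:5,r3:Mul2
c8: - | r0:Add1,r1:Add2,r2:5,r3:Mul2
c9: - | r0:Add1,r1:Add2,r2:5,r3:Mul2
c10: - | r0:Add1,r1:Add2,r2:5,r3:Mul2
c11: - | r0:Add1,r1:Add2,r2:5,r3:Mul2
c12: CDB Mul2=18 | r0:Add1,r1:Add2,r2:5,r3:18
c13: - | r0:Add1,r1:Add2,r2:5,r3:18
c14: - | r0:Add1,r1:Add2,r2:5,r3:18
c15: CDB Add1=-16 | r0:-16,r1:Add2,r2:5,r3:18

STATUS = VALUE -16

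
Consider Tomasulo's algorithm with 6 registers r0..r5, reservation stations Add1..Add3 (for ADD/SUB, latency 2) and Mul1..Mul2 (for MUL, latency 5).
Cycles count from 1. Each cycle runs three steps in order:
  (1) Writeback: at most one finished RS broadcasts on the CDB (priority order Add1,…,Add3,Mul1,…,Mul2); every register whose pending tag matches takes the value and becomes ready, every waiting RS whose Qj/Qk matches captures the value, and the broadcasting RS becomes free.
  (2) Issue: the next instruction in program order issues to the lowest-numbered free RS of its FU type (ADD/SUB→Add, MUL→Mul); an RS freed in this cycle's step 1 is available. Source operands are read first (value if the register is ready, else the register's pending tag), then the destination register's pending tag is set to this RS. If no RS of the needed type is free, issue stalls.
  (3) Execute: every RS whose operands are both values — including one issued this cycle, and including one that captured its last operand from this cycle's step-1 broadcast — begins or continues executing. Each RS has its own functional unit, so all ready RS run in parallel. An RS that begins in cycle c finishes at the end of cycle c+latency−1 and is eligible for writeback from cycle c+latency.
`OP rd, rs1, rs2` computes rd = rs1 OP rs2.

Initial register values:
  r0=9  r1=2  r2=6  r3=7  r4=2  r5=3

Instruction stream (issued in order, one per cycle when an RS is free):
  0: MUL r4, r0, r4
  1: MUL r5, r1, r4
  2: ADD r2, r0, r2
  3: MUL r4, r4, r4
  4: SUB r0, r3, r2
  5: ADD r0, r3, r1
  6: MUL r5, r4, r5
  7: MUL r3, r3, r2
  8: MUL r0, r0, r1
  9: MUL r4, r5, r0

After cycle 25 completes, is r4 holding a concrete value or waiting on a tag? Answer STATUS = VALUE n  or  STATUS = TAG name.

c1: issue MUL r4<-Mul1 | r0:9,r1:2,r2:6,r3:7,r4:Mul1,r5:3
c2: issue MUL r5<-Mul2 | r0:9,r1:2,r2:6,r3:7,r4:Mul1,r5:Mul2
c3: issue ADD r2<-Add1 | r0:9,r1:2,r2:Add1,r3:7,r4:Mul1,r5:Mul2
c4: stall | r0:9,r1:2,r2:Add1,r3:7,r4:Mul1,r5:Mul2
c5: CDB Add1=15; stall | r0:9,r1:2,r2:15,r3:7,r4:Mul1,r5:Mul2
c6: CDB Mul1=18; issue MUL r4<-Mul1 | r0:9,r1:2,r2:15,r3:7,r4:Mul1,r5:Mul2
c7: issue SUB r0<-Add1 | r0:Add1,r1:2,r2:15,r3:7,r4:Mul1,r5:Mul2
c8: issue ADD r0<-Add2 | r0:Add2,r1:2,r2:15,r3:7,r4:Mul1,r5:Mul2
c9: CDB Add1=-8; stall | r0:Add2,r1:2,r2:15,r3:7,r4:Mul1,r5:Mul2
c10: CDB Add2=9; stall | r0:9,r1:2,r2:15,r3:7,r4:Mul1,r5:Mul2
c11: CDB Mul1=324; issue MUL r5<-Mul1 | r0:9,r1:2,r2:15,r3:7,r4:324,r5:Mul1
c12: CDB Mul2=36; issue MUL r3<-Mul2 | r0:9,r1:2,r2:15,r3:Mul2,r4:324,r5:Mul1
c13: stall | r0:9,r1:2,r2:15,r3:Mul2,r4:324,r5:Mul1
c14: stall | r0:9,r1:2,r2:15,r3:Mul2,r4:324,r5:Mul1
c15: stall | r0:9,r1:2,r2:15,r3:Mul2,r4:324,r5:Mul1
c16: stall | r0:9,r1:2,r2:15,r3:Mul2,r4:324,r5:Mul1
c17: CDB Mul1=11664; issue MUL r0<-Mul1 | r0:Mul1,r1:2,r2:15,r3:Mul2,r4:324,r5:11664
c18: CDB Mul2=105; issue MUL r4<-Mul2 | r0:Mul1,r1:2,r2:15,r3:105,r4:Mul2,r5:11664
c19: - | r0:Mul1,r1:2,r2:15,r3:105,r4:Mul2,r5:11664
c20: - | r0:Mul1,r1:2,r2:15,r3:105,r4:Mul2,r5:11664
c21: - | r0:Mul1,r1:2,r2:15,r3:105,r4:Mul2,r5:11664
c22: CDB Mul1=18 | r0:18,r1:2,r2:15,r3:105,r4:Mul2,r5:11664
c23: - | r0:18,r1:2,r2:15,r3:105,r4:Mul2,r5:11664
c24: - | r0:18,r1:2,r2:15,r3:105,r4:Mul2,r5:11664
c25: - | r0:18,r1:2,r2:15,r3:105,r4:Mul2,r5:11664

STATUS = TAG Mul2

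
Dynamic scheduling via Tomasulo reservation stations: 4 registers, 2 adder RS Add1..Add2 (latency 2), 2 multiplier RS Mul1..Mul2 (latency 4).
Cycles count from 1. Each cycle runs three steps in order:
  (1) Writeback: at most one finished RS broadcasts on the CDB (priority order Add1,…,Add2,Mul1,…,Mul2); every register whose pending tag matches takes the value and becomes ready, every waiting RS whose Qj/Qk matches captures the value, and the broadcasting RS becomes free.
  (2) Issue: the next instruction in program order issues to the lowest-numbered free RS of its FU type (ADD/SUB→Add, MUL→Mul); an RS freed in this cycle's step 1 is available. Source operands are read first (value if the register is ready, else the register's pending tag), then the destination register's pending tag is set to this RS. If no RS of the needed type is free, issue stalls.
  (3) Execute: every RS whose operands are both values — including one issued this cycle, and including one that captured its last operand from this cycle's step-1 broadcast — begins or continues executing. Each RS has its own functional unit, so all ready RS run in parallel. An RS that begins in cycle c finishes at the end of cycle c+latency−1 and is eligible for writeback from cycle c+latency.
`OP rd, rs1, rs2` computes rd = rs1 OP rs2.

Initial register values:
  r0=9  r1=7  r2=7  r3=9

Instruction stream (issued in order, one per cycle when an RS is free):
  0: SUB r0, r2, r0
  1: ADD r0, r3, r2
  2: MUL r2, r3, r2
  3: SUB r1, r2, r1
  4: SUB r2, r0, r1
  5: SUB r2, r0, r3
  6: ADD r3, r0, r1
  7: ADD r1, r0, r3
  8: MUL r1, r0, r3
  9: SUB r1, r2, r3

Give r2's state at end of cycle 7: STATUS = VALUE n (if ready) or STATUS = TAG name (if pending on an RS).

c1: issue SUB r0<-Add1 | r0:Add1,r1:7,r2:7,r3:9
c2: issue ADD r0<-Add2 | r0:Add2,r1:7,r2:7,r3:9
c3: CDB Add1=-2; issue MUL r2<-Mul1 | r0:Add2,r1:7,r2:Mul1,r3:9
c4: CDB Add2=16; issue SUB r1<-Add1 | r0:16,r1:Add1,r2:Mul1,r3:9
c5: issue SUB r2<-Add2 | r0:16,r1:Add1,r2:Add2,r3:9
c6: stall | r0:16,r1:Add1,r2:Add2,r3:9
c7: CDB Mul1=63; stall | r0:16,r1:Add1,r2:Add2,r3:9

STATUS = TAG Add2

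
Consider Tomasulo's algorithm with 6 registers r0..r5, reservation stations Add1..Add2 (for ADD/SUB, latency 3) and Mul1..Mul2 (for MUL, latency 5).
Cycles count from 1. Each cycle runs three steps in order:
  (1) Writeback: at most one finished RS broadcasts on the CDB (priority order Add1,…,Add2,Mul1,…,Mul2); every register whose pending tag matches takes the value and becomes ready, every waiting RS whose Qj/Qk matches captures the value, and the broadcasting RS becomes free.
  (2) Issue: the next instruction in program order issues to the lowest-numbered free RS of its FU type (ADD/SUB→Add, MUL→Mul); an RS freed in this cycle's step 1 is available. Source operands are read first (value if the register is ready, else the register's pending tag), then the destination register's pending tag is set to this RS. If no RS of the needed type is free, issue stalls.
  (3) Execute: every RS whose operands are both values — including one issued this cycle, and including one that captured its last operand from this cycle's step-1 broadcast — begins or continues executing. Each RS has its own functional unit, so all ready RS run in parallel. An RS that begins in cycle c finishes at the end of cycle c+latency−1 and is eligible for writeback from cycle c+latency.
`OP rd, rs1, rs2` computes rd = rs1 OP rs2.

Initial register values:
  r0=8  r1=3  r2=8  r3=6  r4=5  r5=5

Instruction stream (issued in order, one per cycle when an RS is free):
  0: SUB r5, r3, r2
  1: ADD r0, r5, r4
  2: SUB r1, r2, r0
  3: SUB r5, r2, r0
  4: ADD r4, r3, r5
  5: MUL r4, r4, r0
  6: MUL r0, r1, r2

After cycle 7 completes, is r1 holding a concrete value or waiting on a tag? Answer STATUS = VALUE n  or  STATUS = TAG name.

STATUS = TAG Add1

  c1: issue SUB r5<-Add1  regs: r0:8,r1:3,r2:8,r3:6,r4:5,r5:Add1
  c2: issue ADD r0<-Add2  regs: r0:Add2,r1:3,r2:8,r3:6,r4:5,r5:Add1
  c3: stall  regs: r0:Add2,r1:3,r2:8,r3:6,r4:5,r5:Add1
  c4: CDB Add1=-2; issue SUB r1<-Add1  regs: r0:Add2,r1:Add1,r2:8,r3:6,r4:5,r5:-2
  c5: stall  regs: r0:Add2,r1:Add1,r2:8,r3:6,r4:5,r5:-2
  c6: stall  regs: r0:Add2,r1:Add1,r2:8,r3:6,r4:5,r5:-2
  c7: CDB Add2=3; issue SUB r5<-Add2  regs: r0:3,r1:Add1,r2:8,r3:6,r4:5,r5:Add2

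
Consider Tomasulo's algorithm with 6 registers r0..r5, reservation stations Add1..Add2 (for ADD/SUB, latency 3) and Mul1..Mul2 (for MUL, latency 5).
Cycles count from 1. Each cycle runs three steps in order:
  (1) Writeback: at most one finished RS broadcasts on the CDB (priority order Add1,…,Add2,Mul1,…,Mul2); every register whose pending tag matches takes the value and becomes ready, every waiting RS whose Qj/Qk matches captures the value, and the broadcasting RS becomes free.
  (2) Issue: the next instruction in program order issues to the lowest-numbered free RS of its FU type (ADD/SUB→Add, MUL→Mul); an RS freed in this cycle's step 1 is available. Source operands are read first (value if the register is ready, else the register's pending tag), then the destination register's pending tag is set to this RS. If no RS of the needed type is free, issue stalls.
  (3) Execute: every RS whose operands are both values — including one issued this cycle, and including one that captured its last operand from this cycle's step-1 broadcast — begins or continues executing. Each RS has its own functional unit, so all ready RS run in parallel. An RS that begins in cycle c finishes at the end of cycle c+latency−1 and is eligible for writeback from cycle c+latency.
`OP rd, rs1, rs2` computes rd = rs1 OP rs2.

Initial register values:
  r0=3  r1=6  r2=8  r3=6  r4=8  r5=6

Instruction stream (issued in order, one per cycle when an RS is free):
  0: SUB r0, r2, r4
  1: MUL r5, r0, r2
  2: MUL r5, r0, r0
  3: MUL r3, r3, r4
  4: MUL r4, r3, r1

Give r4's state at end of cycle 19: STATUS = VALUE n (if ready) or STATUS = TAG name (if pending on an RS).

STATUS = VALUE 288

c1: issue SUB r0<-Add1 | r0:Add1,r1:6,r2:8,r3:6,r4:8,r5:6
c2: issue MUL r5<-Mul1 | r0:Add1,r1:6,r2:8,r3:6,r4:8,r5:Mul1
c3: issue MUL r5<-Mul2 | r0:Add1,r1:6,r2:8,r3:6,r4:8,r5:Mul2
c4: CDB Add1=0; stall | r0:0,r1:6,r2:8,r3:6,r4:8,r5:Mul2
c5: stall | r0:0,r1:6,r2:8,r3:6,r4:8,r5:Mul2
c6: stall | r0:0,r1:6,r2:8,r3:6,r4:8,r5:Mul2
c7: stall | r0:0,r1:6,r2:8,r3:6,r4:8,r5:Mul2
c8: stall | r0:0,r1:6,r2:8,r3:6,r4:8,r5:Mul2
c9: CDB Mul1=0; issue MUL r3<-Mul1 | r0:0,r1:6,r2:8,r3:Mul1,r4:8,r5:Mul2
c10: CDB Mul2=0; issue MUL r4<-Mul2 | r0:0,r1:6,r2:8,r3:Mul1,r4:Mul2,r5:0
c11: - | r0:0,r1:6,r2:8,r3:Mul1,r4:Mul2,r5:0
c12: - | r0:0,r1:6,r2:8,r3:Mul1,r4:Mul2,r5:0
c13: - | r0:0,r1:6,r2:8,r3:Mul1,r4:Mul2,r5:0
c14: CDB Mul1=48 | r0:0,r1:6,r2:8,r3:48,r4:Mul2,r5:0
c15: - | r0:0,r1:6,r2:8,r3:48,r4:Mul2,r5:0
c16: - | r0:0,r1:6,r2:8,r3:48,r4:Mul2,r5:0
c17: - | r0:0,r1:6,r2:8,r3:48,r4:Mul2,r5:0
c18: - | r0:0,r1:6,r2:8,r3:48,r4:Mul2,r5:0
c19: CDB Mul2=288 | r0:0,r1:6,r2:8,r3:48,r4:288,r5:0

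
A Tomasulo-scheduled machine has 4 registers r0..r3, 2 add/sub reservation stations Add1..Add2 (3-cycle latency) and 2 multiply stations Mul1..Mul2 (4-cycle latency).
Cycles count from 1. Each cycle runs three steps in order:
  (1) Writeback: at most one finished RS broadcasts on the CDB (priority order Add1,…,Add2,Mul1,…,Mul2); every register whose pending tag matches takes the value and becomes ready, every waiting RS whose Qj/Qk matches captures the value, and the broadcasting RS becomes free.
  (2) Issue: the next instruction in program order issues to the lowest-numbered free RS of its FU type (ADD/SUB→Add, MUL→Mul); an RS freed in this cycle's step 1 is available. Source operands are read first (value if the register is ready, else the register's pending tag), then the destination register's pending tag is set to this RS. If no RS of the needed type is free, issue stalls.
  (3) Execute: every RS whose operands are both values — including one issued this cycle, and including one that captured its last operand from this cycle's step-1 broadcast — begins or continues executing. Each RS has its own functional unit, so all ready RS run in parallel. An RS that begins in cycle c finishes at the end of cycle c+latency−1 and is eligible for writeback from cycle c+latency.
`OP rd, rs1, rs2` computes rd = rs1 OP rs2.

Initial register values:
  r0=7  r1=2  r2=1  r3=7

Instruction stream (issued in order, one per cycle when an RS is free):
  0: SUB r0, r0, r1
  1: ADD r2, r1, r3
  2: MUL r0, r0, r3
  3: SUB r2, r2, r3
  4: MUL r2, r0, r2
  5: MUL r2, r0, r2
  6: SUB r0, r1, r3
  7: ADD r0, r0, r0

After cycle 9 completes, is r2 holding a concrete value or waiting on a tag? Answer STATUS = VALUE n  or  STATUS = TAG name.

c1: issue SUB r0<-Add1 | r0:Add1,r1:2,r2:1,r3:7
c2: issue ADD r2<-Add2 | r0:Add1,r1:2,r2:Add2,r3:7
c3: issue MUL r0<-Mul1 | r0:Mul1,r1:2,r2:Add2,r3:7
c4: CDB Add1=5; issue SUB r2<-Add1 | r0:Mul1,r1:2,r2:Add1,r3:7
c5: CDB Add2=9; issue MUL r2<-Mul2 | r0:Mul1,r1:2,r2:Mul2,r3:7
c6: stall | r0:Mul1,r1:2,r2:Mul2,r3:7
c7: stall | r0:Mul1,r1:2,r2:Mul2,r3:7
c8: CDB Add1=2; stall | r0:Mul1,r1:2,r2:Mul2,r3:7
c9: CDB Mul1=35; issue MUL r2<-Mul1 | r0:35,r1:2,r2:Mul1,r3:7

STATUS = TAG Mul1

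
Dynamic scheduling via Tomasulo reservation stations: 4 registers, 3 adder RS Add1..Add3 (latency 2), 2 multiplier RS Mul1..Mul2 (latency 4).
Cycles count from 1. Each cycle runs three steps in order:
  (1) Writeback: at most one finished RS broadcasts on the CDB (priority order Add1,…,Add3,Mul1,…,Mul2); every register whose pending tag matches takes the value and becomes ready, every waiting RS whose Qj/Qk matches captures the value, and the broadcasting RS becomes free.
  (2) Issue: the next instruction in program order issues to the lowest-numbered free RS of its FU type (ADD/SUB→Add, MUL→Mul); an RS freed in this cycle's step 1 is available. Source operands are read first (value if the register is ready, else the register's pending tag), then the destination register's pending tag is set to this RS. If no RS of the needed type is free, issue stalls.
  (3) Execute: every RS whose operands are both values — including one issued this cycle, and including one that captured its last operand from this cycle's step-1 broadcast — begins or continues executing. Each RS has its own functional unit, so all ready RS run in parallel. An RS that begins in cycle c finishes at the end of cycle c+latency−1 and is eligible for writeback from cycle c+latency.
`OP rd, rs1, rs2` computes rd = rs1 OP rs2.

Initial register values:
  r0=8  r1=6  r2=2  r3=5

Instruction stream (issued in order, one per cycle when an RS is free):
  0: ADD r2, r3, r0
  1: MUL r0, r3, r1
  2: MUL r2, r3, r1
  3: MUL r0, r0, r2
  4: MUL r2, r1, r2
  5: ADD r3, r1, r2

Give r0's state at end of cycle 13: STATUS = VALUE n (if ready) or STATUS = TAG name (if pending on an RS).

STATUS = VALUE 900

c1: issue ADD r2<-Add1 | r0:8,r1:6,r2:Add1,r3:5
c2: issue MUL r0<-Mul1 | r0:Mul1,r1:6,r2:Add1,r3:5
c3: CDB Add1=13; issue MUL r2<-Mul2 | r0:Mul1,r1:6,r2:Mul2,r3:5
c4: stall | r0:Mul1,r1:6,r2:Mul2,r3:5
c5: stall | r0:Mul1,r1:6,r2:Mul2,r3:5
c6: CDB Mul1=30; issue MUL r0<-Mul1 | r0:Mul1,r1:6,r2:Mul2,r3:5
c7: CDB Mul2=30; issue MUL r2<-Mul2 | r0:Mul1,r1:6,r2:Mul2,r3:5
c8: issue ADD r3<-Add1 | r0:Mul1,r1:6,r2:Mul2,r3:Add1
c9: - | r0:Mul1,r1:6,r2:Mul2,r3:Add1
c10: - | r0:Mul1,r1:6,r2:Mul2,r3:Add1
c11: CDB Mul1=900 | r0:900,r1:6,r2:Mul2,r3:Add1
c12: CDB Mul2=180 | r0:900,r1:6,r2:180,r3:Add1
c13: - | r0:900,r1:6,r2:180,r3:Add1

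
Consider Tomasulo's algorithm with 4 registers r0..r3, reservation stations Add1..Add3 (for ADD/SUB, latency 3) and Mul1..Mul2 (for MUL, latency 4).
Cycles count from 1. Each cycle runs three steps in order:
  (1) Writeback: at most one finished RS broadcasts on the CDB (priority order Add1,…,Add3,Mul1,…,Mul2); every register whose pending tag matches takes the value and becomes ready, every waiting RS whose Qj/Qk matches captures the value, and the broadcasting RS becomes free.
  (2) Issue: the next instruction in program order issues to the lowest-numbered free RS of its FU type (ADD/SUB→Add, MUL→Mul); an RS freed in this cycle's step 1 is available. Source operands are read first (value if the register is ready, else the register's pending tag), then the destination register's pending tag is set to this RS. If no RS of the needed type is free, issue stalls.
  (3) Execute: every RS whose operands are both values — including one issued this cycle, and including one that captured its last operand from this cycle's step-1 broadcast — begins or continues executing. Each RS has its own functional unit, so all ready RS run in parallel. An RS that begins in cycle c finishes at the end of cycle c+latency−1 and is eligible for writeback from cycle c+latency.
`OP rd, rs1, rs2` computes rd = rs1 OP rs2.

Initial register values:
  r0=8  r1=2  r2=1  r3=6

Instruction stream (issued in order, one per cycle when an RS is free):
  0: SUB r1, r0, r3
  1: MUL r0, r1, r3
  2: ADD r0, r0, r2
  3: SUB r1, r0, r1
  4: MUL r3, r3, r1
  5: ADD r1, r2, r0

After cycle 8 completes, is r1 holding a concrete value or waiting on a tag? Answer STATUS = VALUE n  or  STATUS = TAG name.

STATUS = TAG Add3

c1: issue SUB r1<-Add1 | r0:8,r1:Add1,r2:1,r3:6
c2: issue MUL r0<-Mul1 | r0:Mul1,r1:Add1,r2:1,r3:6
c3: issue ADD r0<-Add2 | r0:Add2,r1:Add1,r2:1,r3:6
c4: CDB Add1=2; issue SUB r1<-Add1 | r0:Add2,r1:Add1,r2:1,r3:6
c5: issue MUL r3<-Mul2 | r0:Add2,r1:Add1,r2:1,r3:Mul2
c6: issue ADD r1<-Add3 | r0:Add2,r1:Add3,r2:1,r3:Mul2
c7: - | r0:Add2,r1:Add3,r2:1,r3:Mul2
c8: CDB Mul1=12 | r0:Add2,r1:Add3,r2:1,r3:Mul2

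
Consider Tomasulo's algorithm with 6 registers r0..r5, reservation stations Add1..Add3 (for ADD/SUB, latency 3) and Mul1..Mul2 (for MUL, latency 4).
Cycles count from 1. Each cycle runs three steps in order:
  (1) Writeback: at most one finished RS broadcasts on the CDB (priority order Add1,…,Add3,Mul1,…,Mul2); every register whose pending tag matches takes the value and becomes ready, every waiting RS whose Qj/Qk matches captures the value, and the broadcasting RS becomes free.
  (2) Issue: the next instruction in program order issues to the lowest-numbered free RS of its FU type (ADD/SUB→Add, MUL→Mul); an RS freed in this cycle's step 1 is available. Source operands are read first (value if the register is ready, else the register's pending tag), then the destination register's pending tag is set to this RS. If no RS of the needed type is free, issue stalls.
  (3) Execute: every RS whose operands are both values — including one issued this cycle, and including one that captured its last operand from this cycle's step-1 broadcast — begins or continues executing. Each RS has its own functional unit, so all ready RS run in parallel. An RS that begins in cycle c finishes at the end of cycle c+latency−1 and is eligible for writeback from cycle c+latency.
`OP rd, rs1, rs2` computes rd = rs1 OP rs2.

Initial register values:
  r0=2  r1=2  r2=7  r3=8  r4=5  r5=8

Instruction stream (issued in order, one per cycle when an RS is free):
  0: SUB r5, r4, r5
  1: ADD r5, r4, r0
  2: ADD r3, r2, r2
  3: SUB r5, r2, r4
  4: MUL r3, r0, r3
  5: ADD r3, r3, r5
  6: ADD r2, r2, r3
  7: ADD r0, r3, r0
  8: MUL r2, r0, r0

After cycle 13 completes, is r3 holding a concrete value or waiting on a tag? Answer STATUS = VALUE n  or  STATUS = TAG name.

  c1: issue SUB r5<-Add1  regs: r0:2,r1:2,r2:7,r3:8,r4:5,r5:Add1
  c2: issue ADD r5<-Add2  regs: r0:2,r1:2,r2:7,r3:8,r4:5,r5:Add2
  c3: issue ADD r3<-Add3  regs: r0:2,r1:2,r2:7,r3:Add3,r4:5,r5:Add2
  c4: CDB Add1=-3; issue SUB r5<-Add1  regs: r0:2,r1:2,r2:7,r3:Add3,r4:5,r5:Add1
  c5: CDB Add2=7; issue MUL r3<-Mul1  regs: r0:2,r1:2,r2:7,r3:Mul1,r4:5,r5:Add1
  c6: CDB Add3=14; issue ADD r3<-Add2  regs: r0:2,r1:2,r2:7,r3:Add2,r4:5,r5:Add1
  c7: CDB Add1=2; issue ADD r2<-Add1  regs: r0:2,r1:2,r2:Add1,r3:Add2,r4:5,r5:2
  c8: issue ADD r0<-Add3  regs: r0:Add3,r1:2,r2:Add1,r3:Add2,r4:5,r5:2
  c9: issue MUL r2<-Mul2  regs: r0:Add3,r1:2,r2:Mul2,r3:Add2,r4:5,r5:2
  c10: CDB Mul1=28  regs: r0:Add3,r1:2,r2:Mul2,r3:Add2,r4:5,r5:2
  c11: -  regs: r0:Add3,r1:2,r2:Mul2,r3:Add2,r4:5,r5:2
  c12: -  regs: r0:Add3,r1:2,r2:Mul2,r3:Add2,r4:5,r5:2
  c13: CDB Add2=30  regs: r0:Add3,r1:2,r2:Mul2,r3:30,r4:5,r5:2

STATUS = VALUE 30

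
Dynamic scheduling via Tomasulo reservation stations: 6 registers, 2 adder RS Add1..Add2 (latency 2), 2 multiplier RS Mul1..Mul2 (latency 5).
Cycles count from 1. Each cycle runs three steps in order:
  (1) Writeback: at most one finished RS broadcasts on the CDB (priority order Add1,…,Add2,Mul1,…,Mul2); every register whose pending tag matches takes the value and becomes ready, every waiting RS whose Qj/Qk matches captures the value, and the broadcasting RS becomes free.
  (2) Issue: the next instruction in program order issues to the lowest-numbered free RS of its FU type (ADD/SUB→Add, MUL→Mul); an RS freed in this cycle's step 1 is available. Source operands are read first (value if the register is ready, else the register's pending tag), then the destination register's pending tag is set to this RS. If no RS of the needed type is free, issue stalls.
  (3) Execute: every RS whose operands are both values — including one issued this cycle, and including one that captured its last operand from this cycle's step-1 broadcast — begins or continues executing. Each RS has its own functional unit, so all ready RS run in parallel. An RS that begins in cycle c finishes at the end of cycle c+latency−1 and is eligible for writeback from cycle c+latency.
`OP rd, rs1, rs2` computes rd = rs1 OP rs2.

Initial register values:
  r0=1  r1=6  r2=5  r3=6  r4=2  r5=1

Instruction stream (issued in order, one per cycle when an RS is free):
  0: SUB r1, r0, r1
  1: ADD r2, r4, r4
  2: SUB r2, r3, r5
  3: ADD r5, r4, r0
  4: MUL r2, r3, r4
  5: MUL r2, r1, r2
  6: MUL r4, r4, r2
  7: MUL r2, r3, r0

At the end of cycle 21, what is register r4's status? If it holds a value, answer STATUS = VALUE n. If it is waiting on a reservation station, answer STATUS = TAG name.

STATUS = VALUE -120

cycle 1: issue SUB r1<-Add1 // r0:1,r1:Add1,r2:5,r3:6,r4:2,r5:1
cycle 2: issue ADD r2<-Add2 // r0:1,r1:Add1,r2:Add2,r3:6,r4:2,r5:1
cycle 3: CDB Add1=-5; issue SUB r2<-Add1 // r0:1,r1:-5,r2:Add1,r3:6,r4:2,r5:1
cycle 4: CDB Add2=4; issue ADD r5<-Add2 // r0:1,r1:-5,r2:Add1,r3:6,r4:2,r5:Add2
cycle 5: CDB Add1=5; issue MUL r2<-Mul1 // r0:1,r1:-5,r2:Mul1,r3:6,r4:2,r5:Add2
cycle 6: CDB Add2=3; issue MUL r2<-Mul2 // r0:1,r1:-5,r2:Mul2,r3:6,r4:2,r5:3
cycle 7: stall // r0:1,r1:-5,r2:Mul2,r3:6,r4:2,r5:3
cycle 8: stall // r0:1,r1:-5,r2:Mul2,r3:6,r4:2,r5:3
cycle 9: stall // r0:1,r1:-5,r2:Mul2,r3:6,r4:2,r5:3
cycle 10: CDB Mul1=12; issue MUL r4<-Mul1 // r0:1,r1:-5,r2:Mul2,r3:6,r4:Mul1,r5:3
cycle 11: stall // r0:1,r1:-5,r2:Mul2,r3:6,r4:Mul1,r5:3
cycle 12: stall // r0:1,r1:-5,r2:Mul2,r3:6,r4:Mul1,r5:3
cycle 13: stall // r0:1,r1:-5,r2:Mul2,r3:6,r4:Mul1,r5:3
cycle 14: stall // r0:1,r1:-5,r2:Mul2,r3:6,r4:Mul1,r5:3
cycle 15: CDB Mul2=-60; issue MUL r2<-Mul2 // r0:1,r1:-5,r2:Mul2,r3:6,r4:Mul1,r5:3
cycle 16: - // r0:1,r1:-5,r2:Mul2,r3:6,r4:Mul1,r5:3
cycle 17: - // r0:1,r1:-5,r2:Mul2,r3:6,r4:Mul1,r5:3
cycle 18: - // r0:1,r1:-5,r2:Mul2,r3:6,r4:Mul1,r5:3
cycle 19: - // r0:1,r1:-5,r2:Mul2,r3:6,r4:Mul1,r5:3
cycle 20: CDB Mul1=-120 // r0:1,r1:-5,r2:Mul2,r3:6,r4:-120,r5:3
cycle 21: CDB Mul2=6 // r0:1,r1:-5,r2:6,r3:6,r4:-120,r5:3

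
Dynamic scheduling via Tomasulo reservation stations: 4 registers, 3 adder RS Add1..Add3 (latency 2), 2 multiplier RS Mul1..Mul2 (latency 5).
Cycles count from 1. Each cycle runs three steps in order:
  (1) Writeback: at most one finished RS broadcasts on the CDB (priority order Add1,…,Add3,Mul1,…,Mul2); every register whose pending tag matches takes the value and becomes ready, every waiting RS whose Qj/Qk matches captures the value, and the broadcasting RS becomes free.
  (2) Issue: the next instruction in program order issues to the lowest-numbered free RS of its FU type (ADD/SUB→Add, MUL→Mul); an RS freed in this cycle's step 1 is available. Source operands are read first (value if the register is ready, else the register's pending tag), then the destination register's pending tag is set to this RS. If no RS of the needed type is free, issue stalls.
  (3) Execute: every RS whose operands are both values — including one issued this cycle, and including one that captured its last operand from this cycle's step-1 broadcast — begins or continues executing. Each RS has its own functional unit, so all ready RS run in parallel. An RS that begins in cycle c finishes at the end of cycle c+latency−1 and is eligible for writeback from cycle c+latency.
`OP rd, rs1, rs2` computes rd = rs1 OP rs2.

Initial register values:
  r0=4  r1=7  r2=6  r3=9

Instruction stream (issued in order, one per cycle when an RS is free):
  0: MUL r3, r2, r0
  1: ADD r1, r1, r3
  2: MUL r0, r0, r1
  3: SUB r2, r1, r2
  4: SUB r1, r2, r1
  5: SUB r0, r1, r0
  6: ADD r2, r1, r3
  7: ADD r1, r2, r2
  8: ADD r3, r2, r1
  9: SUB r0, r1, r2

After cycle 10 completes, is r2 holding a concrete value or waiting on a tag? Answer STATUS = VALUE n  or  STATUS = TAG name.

STATUS = TAG Add2

cycle 1: issue MUL r3<-Mul1 // r0:4,r1:7,r2:6,r3:Mul1
cycle 2: issue ADD r1<-Add1 // r0:4,r1:Add1,r2:6,r3:Mul1
cycle 3: issue MUL r0<-Mul2 // r0:Mul2,r1:Add1,r2:6,r3:Mul1
cycle 4: issue SUB r2<-Add2 // r0:Mul2,r1:Add1,r2:Add2,r3:Mul1
cycle 5: issue SUB r1<-Add3 // r0:Mul2,r1:Add3,r2:Add2,r3:Mul1
cycle 6: CDB Mul1=24; stall // r0:Mul2,r1:Add3,r2:Add2,r3:24
cycle 7: stall // r0:Mul2,r1:Add3,r2:Add2,r3:24
cycle 8: CDB Add1=31; issue SUB r0<-Add1 // r0:Add1,r1:Add3,r2:Add2,r3:24
cycle 9: stall // r0:Add1,r1:Add3,r2:Add2,r3:24
cycle 10: CDB Add2=25; issue ADD r2<-Add2 // r0:Add1,r1:Add3,r2:Add2,r3:24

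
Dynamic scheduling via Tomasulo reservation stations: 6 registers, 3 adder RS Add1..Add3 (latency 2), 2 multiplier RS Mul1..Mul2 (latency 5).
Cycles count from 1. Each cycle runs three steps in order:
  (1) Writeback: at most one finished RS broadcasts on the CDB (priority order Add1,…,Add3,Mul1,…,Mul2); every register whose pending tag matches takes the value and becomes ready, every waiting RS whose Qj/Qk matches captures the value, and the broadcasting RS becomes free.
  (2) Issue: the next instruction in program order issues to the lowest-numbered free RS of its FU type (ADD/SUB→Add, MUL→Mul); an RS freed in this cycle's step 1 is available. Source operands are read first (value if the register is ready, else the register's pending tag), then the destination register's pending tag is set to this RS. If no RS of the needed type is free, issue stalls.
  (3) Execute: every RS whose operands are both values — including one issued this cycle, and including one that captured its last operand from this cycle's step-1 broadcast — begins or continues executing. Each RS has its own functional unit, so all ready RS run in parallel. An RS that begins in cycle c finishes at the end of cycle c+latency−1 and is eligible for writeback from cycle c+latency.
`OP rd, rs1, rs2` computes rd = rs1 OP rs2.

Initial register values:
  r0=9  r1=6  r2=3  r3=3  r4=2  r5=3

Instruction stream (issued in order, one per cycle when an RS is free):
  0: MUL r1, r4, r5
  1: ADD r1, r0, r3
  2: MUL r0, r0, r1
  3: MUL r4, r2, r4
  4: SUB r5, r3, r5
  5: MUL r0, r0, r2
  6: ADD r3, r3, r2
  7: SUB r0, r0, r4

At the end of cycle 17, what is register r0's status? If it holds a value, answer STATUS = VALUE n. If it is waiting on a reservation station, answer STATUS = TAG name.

STATUS = VALUE 318

  c1: issue MUL r1<-Mul1  regs: r0:9,r1:Mul1,r2:3,r3:3,r4:2,r5:3
  c2: issue ADD r1<-Add1  regs: r0:9,r1:Add1,r2:3,r3:3,r4:2,r5:3
  c3: issue MUL r0<-Mul2  regs: r0:Mul2,r1:Add1,r2:3,r3:3,r4:2,r5:3
  c4: CDB Add1=12; stall  regs: r0:Mul2,r1:12,r2:3,r3:3,r4:2,r5:3
  c5: stall  regs: r0:Mul2,r1:12,r2:3,r3:3,r4:2,r5:3
  c6: CDB Mul1=6; issue MUL r4<-Mul1  regs: r0:Mul2,r1:12,r2:3,r3:3,r4:Mul1,r5:3
  c7: issue SUB r5<-Add1  regs: r0:Mul2,r1:12,r2:3,r3:3,r4:Mul1,r5:Add1
  c8: stall  regs: r0:Mul2,r1:12,r2:3,r3:3,r4:Mul1,r5:Add1
  c9: CDB Add1=0; stall  regs: r0:Mul2,r1:12,r2:3,r3:3,r4:Mul1,r5:0
  c10: CDB Mul2=108; issue MUL r0<-Mul2  regs: r0:Mul2,r1:12,r2:3,r3:3,r4:Mul1,r5:0
  c11: CDB Mul1=6; issue ADD r3<-Add1  regs: r0:Mul2,r1:12,r2:3,r3:Add1,r4:6,r5:0
  c12: issue SUB r0<-Add2  regs: r0:Add2,r1:12,r2:3,r3:Add1,r4:6,r5:0
  c13: CDB Add1=6  regs: r0:Add2,r1:12,r2:3,r3:6,r4:6,r5:0
  c14: -  regs: r0:Add2,r1:12,r2:3,r3:6,r4:6,r5:0
  c15: CDB Mul2=324  regs: r0:Add2,r1:12,r2:3,r3:6,r4:6,r5:0
  c16: -  regs: r0:Add2,r1:12,r2:3,r3:6,r4:6,r5:0
  c17: CDB Add2=318  regs: r0:318,r1:12,r2:3,r3:6,r4:6,r5:0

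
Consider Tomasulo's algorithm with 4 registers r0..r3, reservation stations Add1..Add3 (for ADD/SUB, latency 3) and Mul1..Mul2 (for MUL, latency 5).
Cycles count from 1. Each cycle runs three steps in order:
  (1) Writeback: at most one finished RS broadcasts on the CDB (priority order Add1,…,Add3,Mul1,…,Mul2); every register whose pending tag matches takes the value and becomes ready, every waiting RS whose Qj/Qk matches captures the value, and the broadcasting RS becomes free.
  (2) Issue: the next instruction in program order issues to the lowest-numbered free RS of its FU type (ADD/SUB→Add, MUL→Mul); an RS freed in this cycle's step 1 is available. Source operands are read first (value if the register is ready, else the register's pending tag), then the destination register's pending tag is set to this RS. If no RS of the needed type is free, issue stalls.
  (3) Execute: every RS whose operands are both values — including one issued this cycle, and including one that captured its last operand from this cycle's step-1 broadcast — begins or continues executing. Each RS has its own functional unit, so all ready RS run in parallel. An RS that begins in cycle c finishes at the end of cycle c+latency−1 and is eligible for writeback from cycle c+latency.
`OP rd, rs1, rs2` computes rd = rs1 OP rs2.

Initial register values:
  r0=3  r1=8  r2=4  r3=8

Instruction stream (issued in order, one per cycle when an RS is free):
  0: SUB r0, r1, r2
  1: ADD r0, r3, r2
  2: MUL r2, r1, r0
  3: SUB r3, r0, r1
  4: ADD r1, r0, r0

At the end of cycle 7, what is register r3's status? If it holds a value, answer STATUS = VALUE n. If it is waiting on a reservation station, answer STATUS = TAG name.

  c1: issue SUB r0<-Add1  regs: r0:Add1,r1:8,r2:4,r3:8
  c2: issue ADD r0<-Add2  regs: r0:Add2,r1:8,r2:4,r3:8
  c3: issue MUL r2<-Mul1  regs: r0:Add2,r1:8,r2:Mul1,r3:8
  c4: CDB Add1=4; issue SUB r3<-Add1  regs: r0:Add2,r1:8,r2:Mul1,r3:Add1
  c5: CDB Add2=12; issue ADD r1<-Add2  regs: r0:12,r1:Add2,r2:Mul1,r3:Add1
  c6: -  regs: r0:12,r1:Add2,r2:Mul1,r3:Add1
  c7: -  regs: r0:12,r1:Add2,r2:Mul1,r3:Add1

STATUS = TAG Add1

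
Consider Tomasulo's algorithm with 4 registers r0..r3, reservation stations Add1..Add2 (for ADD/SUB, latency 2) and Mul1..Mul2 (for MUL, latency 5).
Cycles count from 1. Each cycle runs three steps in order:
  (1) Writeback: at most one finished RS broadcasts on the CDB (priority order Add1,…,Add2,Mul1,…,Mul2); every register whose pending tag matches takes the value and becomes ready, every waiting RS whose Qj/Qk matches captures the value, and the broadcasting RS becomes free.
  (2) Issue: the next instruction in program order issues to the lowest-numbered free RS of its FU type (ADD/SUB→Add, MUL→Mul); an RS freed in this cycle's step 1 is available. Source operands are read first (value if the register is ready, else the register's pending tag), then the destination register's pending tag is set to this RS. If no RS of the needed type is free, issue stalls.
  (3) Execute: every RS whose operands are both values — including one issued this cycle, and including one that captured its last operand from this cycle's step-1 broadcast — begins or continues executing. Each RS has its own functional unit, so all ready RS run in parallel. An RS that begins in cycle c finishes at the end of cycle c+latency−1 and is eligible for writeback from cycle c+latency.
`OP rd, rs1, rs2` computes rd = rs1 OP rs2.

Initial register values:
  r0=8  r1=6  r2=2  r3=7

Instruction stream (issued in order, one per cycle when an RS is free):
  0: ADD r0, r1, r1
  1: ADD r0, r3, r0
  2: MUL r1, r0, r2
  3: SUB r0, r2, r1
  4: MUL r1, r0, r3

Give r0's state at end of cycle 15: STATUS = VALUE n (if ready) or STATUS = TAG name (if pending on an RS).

c1: issue ADD r0<-Add1 | r0:Add1,r1:6,r2:2,r3:7
c2: issue ADD r0<-Add2 | r0:Add2,r1:6,r2:2,r3:7
c3: CDB Add1=12; issue MUL r1<-Mul1 | r0:Add2,r1:Mul1,r2:2,r3:7
c4: issue SUB r0<-Add1 | r0:Add1,r1:Mul1,r2:2,r3:7
c5: CDB Add2=19; issue MUL r1<-Mul2 | r0:Add1,r1:Mul2,r2:2,r3:7
c6: - | r0:Add1,r1:Mul2,r2:2,r3:7
c7: - | r0:Add1,r1:Mul2,r2:2,r3:7
c8: - | r0:Add1,r1:Mul2,r2:2,r3:7
c9: - | r0:Add1,r1:Mul2,r2:2,r3:7
c10: CDB Mul1=38 | r0:Add1,r1:Mul2,r2:2,r3:7
c11: - | r0:Add1,r1:Mul2,r2:2,r3:7
c12: CDB Add1=-36 | r0:-36,r1:Mul2,r2:2,r3:7
c13: - | r0:-36,r1:Mul2,r2:2,r3:7
c14: - | r0:-36,r1:Mul2,r2:2,r3:7
c15: - | r0:-36,r1:Mul2,r2:2,r3:7

STATUS = VALUE -36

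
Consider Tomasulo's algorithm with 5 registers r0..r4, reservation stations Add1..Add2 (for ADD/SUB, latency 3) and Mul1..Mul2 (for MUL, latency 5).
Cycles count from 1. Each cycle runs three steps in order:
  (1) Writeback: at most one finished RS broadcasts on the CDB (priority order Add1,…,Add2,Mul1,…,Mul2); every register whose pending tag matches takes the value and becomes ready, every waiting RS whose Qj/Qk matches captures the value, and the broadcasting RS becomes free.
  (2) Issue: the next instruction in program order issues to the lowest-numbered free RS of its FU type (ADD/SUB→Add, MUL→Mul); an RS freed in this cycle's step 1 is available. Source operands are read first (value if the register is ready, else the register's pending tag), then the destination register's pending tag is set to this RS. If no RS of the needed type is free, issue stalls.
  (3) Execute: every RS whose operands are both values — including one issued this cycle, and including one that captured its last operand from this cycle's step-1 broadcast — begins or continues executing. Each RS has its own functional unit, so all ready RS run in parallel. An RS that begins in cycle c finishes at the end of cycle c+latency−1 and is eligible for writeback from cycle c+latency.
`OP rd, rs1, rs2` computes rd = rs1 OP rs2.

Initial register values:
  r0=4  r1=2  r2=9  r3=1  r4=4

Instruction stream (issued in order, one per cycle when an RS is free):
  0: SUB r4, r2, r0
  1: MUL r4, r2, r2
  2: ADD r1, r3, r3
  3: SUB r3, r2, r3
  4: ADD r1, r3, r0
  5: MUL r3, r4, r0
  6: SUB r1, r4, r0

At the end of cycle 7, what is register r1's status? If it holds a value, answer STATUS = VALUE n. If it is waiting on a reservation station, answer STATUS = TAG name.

STATUS = TAG Add2

  c1: issue SUB r4<-Add1  regs: r0:4,r1:2,r2:9,r3:1,r4:Add1
  c2: issue MUL r4<-Mul1  regs: r0:4,r1:2,r2:9,r3:1,r4:Mul1
  c3: issue ADD r1<-Add2  regs: r0:4,r1:Add2,r2:9,r3:1,r4:Mul1
  c4: CDB Add1=5; issue SUB r3<-Add1  regs: r0:4,r1:Add2,r2:9,r3:Add1,r4:Mul1
  c5: stall  regs: r0:4,r1:Add2,r2:9,r3:Add1,r4:Mul1
  c6: CDB Add2=2; issue ADD r1<-Add2  regs: r0:4,r1:Add2,r2:9,r3:Add1,r4:Mul1
  c7: CDB Add1=8; issue MUL r3<-Mul2  regs: r0:4,r1:Add2,r2:9,r3:Mul2,r4:Mul1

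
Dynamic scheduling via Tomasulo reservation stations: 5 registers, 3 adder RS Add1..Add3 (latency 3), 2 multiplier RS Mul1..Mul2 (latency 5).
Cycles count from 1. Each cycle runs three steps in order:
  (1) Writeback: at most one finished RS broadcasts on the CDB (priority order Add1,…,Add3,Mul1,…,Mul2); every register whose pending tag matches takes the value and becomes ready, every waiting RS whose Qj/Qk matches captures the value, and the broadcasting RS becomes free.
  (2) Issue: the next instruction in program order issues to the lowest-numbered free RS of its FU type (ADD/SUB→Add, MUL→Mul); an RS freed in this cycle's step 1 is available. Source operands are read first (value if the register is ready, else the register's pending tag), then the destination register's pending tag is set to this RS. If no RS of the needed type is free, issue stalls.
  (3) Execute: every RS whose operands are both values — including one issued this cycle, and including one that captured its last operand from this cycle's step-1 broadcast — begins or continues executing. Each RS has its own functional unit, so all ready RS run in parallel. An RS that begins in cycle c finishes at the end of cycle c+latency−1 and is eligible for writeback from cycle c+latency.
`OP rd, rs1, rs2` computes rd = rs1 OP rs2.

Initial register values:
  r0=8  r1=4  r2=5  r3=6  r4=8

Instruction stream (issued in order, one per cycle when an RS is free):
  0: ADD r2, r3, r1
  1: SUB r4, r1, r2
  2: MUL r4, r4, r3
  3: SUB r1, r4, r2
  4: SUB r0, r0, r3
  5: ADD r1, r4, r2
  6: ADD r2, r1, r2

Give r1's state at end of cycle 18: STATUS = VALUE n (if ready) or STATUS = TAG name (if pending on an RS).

STATUS = VALUE -26

c1: issue ADD r2<-Add1 | r0:8,r1:4,r2:Add1,r3:6,r4:8
c2: issue SUB r4<-Add2 | r0:8,r1:4,r2:Add1,r3:6,r4:Add2
c3: issue MUL r4<-Mul1 | r0:8,r1:4,r2:Add1,r3:6,r4:Mul1
c4: CDB Add1=10; issue SUB r1<-Add1 | r0:8,r1:Add1,r2:10,r3:6,r4:Mul1
c5: issue SUB r0<-Add3 | r0:Add3,r1:Add1,r2:10,r3:6,r4:Mul1
c6: stall | r0:Add3,r1:Add1,r2:10,r3:6,r4:Mul1
c7: CDB Add2=-6; issue ADD r1<-Add2 | r0:Add3,r1:Add2,r2:10,r3:6,r4:Mul1
c8: CDB Add3=2; issue ADD r2<-Add3 | r0:2,r1:Add2,r2:Add3,r3:6,r4:Mul1
c9: - | r0:2,r1:Add2,r2:Add3,r3:6,r4:Mul1
c10: - | r0:2,r1:Add2,r2:Add3,r3:6,r4:Mul1
c11: - | r0:2,r1:Add2,r2:Add3,r3:6,r4:Mul1
c12: CDB Mul1=-36 | r0:2,r1:Add2,r2:Add3,r3:6,r4:-36
c13: - | r0:2,r1:Add2,r2:Add3,r3:6,r4:-36
c14: - | r0:2,r1:Add2,r2:Add3,r3:6,r4:-36
c15: CDB Add1=-46 | r0:2,r1:Add2,r2:Add3,r3:6,r4:-36
c16: CDB Add2=-26 | r0:2,r1:-26,r2:Add3,r3:6,r4:-36
c17: - | r0:2,r1:-26,r2:Add3,r3:6,r4:-36
c18: - | r0:2,r1:-26,r2:Add3,r3:6,r4:-36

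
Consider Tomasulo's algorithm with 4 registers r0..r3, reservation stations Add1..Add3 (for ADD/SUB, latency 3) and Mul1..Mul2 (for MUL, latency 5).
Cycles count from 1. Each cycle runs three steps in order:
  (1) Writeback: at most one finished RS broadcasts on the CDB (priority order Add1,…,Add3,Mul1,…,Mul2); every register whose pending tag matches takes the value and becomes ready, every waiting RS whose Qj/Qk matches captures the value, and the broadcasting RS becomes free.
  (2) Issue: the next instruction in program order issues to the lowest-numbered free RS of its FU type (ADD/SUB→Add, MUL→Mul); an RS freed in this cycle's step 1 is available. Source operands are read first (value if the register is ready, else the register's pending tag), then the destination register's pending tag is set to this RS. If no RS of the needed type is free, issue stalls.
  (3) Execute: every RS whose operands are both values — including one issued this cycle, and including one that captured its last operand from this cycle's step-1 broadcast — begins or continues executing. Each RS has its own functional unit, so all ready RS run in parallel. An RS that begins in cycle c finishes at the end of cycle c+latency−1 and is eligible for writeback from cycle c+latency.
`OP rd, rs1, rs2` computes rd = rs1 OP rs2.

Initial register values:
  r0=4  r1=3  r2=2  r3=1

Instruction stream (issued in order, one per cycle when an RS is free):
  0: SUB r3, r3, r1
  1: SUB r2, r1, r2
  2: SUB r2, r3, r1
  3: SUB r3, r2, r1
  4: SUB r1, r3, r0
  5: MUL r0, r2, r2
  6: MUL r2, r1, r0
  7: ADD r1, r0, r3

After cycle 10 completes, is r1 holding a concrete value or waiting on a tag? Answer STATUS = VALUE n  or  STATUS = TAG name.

STATUS = TAG Add3

cycle 1: issue SUB r3<-Add1 // r0:4,r1:3,r2:2,r3:Add1
cycle 2: issue SUB r2<-Add2 // r0:4,r1:3,r2:Add2,r3:Add1
cycle 3: issue SUB r2<-Add3 // r0:4,r1:3,r2:Add3,r3:Add1
cycle 4: CDB Add1=-2; issue SUB r3<-Add1 // r0:4,r1:3,r2:Add3,r3:Add1
cycle 5: CDB Add2=1; issue SUB r1<-Add2 // r0:4,r1:Add2,r2:Add3,r3:Add1
cycle 6: issue MUL r0<-Mul1 // r0:Mul1,r1:Add2,r2:Add3,r3:Add1
cycle 7: CDB Add3=-5; issue MUL r2<-Mul2 // r0:Mul1,r1:Add2,r2:Mul2,r3:Add1
cycle 8: issue ADD r1<-Add3 // r0:Mul1,r1:Add3,r2:Mul2,r3:Add1
cycle 9: - // r0:Mul1,r1:Add3,r2:Mul2,r3:Add1
cycle 10: CDB Add1=-8 // r0:Mul1,r1:Add3,r2:Mul2,r3:-8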